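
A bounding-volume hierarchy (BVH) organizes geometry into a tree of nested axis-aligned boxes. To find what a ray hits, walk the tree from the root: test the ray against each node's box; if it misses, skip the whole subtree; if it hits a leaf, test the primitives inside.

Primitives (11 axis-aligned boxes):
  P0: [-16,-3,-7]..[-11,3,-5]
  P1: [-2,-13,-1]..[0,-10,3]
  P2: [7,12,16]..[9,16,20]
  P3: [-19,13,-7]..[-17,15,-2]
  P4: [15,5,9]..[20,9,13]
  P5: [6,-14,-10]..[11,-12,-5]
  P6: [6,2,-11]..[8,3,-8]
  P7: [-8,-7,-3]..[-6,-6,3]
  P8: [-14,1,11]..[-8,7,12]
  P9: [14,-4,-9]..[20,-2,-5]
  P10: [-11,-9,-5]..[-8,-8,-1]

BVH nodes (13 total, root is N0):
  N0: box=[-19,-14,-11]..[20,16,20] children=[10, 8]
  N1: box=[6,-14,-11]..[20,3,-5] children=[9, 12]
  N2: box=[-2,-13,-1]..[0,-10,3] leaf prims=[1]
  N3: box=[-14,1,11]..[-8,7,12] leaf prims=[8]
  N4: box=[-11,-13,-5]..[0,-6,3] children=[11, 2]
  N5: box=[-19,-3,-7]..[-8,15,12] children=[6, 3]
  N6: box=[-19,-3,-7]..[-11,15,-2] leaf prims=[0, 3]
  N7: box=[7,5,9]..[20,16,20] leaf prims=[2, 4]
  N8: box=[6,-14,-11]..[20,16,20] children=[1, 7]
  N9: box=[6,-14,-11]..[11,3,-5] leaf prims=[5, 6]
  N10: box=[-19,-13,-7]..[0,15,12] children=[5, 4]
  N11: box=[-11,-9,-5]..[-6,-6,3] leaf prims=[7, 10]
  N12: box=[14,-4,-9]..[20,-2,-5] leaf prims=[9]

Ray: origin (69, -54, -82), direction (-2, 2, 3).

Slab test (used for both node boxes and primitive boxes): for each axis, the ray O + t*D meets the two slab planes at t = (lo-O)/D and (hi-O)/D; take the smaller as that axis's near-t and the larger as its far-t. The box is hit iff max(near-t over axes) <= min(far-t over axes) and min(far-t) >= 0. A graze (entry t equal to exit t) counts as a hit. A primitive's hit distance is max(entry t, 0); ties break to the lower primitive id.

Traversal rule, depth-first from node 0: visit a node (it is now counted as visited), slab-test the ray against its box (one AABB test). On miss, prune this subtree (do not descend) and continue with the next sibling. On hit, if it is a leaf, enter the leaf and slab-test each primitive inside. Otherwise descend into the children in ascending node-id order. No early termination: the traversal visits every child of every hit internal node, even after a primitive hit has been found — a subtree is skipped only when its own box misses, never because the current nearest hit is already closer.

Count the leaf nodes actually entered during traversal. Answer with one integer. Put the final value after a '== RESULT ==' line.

Trace the traversal:
N0 x:[49/2,44] y:[20,35] z:[71/3,34] -> hit [49/2,34], descend [8, 10]
  N8 x:[49/2,63/2] y:[20,35] z:[71/3,34] -> hit [49/2,63/2], descend [1, 7]
    N1 x:[49/2,63/2] y:[20,57/2] z:[71/3,77/3] -> hit [49/2,77/3], descend [9, 12]
      N9 x:[29,63/2] y:[20,57/2] z:[71/3,77/3] -> miss, prune
      N12 x:[49/2,55/2] y:[25,26] z:[73/3,77/3] -> hit [25,77/3] leaf, test {P9@t=25}
    N7 x:[49/2,31] y:[59/2,35] z:[91/3,34] -> hit [91/3,31] leaf, test {P2(miss), P4(miss)}
  N10 x:[69/2,44] y:[41/2,69/2] z:[25,94/3] -> miss, prune

order=[0, 8, 1, 9, 12, 7, 10]  |boxes|=7  |leaves|=2  hit=P9

== RESULT ==
2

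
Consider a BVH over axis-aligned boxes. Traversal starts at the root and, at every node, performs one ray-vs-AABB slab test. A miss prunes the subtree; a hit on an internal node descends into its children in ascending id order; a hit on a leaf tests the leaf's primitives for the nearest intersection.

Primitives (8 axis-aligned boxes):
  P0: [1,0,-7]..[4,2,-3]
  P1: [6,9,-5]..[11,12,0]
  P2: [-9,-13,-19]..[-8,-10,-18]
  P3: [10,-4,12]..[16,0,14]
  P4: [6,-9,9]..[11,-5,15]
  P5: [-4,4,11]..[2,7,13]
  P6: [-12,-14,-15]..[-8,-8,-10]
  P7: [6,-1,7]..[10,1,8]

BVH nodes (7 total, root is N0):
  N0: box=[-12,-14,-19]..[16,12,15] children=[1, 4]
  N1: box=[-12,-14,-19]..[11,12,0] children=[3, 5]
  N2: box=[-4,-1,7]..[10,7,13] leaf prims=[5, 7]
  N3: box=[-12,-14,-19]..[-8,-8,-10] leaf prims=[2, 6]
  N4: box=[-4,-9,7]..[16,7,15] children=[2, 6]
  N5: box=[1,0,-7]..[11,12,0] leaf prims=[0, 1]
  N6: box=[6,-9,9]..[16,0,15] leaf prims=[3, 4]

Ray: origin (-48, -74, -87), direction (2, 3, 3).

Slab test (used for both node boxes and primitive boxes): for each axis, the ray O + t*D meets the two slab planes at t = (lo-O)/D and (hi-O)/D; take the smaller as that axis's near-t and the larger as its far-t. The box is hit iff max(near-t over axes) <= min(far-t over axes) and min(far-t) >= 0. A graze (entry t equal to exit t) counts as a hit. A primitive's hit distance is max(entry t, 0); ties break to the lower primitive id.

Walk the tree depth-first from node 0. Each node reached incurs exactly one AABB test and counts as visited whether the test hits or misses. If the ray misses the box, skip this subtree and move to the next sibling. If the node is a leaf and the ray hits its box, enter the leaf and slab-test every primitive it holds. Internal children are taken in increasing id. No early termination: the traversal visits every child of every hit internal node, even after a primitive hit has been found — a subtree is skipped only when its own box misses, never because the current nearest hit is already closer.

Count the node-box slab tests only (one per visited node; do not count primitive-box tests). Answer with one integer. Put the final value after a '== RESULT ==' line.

Traverse from the root:
N0 x:[18,32] y:[20,86/3] z:[68/3,34] -> hit [68/3,86/3], descend [1, 4]
  N1 x:[18,59/2] y:[20,86/3] z:[68/3,29] -> hit [68/3,86/3], descend [3, 5]
    N3 x:[18,20] y:[20,22] z:[68/3,77/3] -> miss, prune
    N5 x:[49/2,59/2] y:[74/3,86/3] z:[80/3,29] -> hit [80/3,86/3] leaf, test {P0(miss), P1@t=83/3}
  N4 x:[22,32] y:[65/3,27] z:[94/3,34] -> miss, prune

Visited [0, 1, 3, 5, 4]. Tests: 5 box, 1 leaf. Nearest: P1.

== RESULT ==
5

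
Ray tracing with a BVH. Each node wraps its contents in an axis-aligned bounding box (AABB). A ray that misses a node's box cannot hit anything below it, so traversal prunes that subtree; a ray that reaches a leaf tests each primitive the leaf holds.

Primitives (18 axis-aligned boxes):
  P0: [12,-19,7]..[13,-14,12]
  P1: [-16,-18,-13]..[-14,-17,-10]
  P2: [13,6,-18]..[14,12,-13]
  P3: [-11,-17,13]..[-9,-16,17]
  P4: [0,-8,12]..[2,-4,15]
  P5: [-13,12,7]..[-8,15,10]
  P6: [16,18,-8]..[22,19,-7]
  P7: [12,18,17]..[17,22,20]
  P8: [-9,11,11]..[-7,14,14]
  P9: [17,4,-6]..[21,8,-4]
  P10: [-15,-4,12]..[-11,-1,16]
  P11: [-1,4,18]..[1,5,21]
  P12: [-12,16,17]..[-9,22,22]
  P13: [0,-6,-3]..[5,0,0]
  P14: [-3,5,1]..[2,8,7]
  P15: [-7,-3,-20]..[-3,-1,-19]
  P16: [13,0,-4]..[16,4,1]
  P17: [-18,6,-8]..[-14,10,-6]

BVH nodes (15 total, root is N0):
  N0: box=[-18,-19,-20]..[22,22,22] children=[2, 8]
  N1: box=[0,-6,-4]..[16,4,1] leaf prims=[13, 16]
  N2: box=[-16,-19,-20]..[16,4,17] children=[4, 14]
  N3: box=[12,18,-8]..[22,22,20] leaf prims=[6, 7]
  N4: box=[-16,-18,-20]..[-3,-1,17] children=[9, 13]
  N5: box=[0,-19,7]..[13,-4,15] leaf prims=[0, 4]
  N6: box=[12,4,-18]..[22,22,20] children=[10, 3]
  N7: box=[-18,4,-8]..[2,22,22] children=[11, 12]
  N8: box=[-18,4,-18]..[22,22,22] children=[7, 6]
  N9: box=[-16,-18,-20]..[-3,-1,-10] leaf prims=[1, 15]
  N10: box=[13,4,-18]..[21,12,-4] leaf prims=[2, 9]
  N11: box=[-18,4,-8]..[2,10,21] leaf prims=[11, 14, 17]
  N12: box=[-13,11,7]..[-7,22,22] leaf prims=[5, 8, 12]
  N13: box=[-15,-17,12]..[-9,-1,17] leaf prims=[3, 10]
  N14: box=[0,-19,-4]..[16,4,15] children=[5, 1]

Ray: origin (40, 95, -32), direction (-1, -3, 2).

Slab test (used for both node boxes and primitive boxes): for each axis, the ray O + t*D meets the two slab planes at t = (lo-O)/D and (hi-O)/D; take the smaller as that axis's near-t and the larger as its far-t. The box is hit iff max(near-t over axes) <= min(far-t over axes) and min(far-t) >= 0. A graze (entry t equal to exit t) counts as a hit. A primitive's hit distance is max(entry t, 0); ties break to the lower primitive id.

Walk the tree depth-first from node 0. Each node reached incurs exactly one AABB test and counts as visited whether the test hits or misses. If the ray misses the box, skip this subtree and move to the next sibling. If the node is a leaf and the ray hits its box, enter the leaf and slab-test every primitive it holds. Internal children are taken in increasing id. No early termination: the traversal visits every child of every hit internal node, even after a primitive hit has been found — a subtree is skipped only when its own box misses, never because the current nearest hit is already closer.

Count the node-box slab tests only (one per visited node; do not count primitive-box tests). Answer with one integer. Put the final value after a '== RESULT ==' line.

Traverse from the root:
N0 x:[18,58] y:[73/3,38] z:[6,27] -> hit [73/3,27], descend [2, 8]
  N2 x:[24,56] y:[91/3,38] z:[6,49/2] -> miss, prune
  N8 x:[18,58] y:[73/3,91/3] z:[7,27] -> hit [73/3,27], descend [6, 7]
    N6 x:[18,28] y:[73/3,91/3] z:[7,26] -> hit [73/3,26], descend [3, 10]
      N3 x:[18,28] y:[73/3,77/3] z:[12,26] -> hit [73/3,77/3] leaf, test {P6(miss), P7@t=49/2}
      N10 x:[19,27] y:[83/3,91/3] z:[7,14] -> miss, prune
    N7 x:[38,58] y:[73/3,91/3] z:[12,27] -> miss, prune

7 AABB tests over nodes [0, 2, 8, 6, 3, 10, 7]; 1 leaf entered; closest P7.

== RESULT ==
7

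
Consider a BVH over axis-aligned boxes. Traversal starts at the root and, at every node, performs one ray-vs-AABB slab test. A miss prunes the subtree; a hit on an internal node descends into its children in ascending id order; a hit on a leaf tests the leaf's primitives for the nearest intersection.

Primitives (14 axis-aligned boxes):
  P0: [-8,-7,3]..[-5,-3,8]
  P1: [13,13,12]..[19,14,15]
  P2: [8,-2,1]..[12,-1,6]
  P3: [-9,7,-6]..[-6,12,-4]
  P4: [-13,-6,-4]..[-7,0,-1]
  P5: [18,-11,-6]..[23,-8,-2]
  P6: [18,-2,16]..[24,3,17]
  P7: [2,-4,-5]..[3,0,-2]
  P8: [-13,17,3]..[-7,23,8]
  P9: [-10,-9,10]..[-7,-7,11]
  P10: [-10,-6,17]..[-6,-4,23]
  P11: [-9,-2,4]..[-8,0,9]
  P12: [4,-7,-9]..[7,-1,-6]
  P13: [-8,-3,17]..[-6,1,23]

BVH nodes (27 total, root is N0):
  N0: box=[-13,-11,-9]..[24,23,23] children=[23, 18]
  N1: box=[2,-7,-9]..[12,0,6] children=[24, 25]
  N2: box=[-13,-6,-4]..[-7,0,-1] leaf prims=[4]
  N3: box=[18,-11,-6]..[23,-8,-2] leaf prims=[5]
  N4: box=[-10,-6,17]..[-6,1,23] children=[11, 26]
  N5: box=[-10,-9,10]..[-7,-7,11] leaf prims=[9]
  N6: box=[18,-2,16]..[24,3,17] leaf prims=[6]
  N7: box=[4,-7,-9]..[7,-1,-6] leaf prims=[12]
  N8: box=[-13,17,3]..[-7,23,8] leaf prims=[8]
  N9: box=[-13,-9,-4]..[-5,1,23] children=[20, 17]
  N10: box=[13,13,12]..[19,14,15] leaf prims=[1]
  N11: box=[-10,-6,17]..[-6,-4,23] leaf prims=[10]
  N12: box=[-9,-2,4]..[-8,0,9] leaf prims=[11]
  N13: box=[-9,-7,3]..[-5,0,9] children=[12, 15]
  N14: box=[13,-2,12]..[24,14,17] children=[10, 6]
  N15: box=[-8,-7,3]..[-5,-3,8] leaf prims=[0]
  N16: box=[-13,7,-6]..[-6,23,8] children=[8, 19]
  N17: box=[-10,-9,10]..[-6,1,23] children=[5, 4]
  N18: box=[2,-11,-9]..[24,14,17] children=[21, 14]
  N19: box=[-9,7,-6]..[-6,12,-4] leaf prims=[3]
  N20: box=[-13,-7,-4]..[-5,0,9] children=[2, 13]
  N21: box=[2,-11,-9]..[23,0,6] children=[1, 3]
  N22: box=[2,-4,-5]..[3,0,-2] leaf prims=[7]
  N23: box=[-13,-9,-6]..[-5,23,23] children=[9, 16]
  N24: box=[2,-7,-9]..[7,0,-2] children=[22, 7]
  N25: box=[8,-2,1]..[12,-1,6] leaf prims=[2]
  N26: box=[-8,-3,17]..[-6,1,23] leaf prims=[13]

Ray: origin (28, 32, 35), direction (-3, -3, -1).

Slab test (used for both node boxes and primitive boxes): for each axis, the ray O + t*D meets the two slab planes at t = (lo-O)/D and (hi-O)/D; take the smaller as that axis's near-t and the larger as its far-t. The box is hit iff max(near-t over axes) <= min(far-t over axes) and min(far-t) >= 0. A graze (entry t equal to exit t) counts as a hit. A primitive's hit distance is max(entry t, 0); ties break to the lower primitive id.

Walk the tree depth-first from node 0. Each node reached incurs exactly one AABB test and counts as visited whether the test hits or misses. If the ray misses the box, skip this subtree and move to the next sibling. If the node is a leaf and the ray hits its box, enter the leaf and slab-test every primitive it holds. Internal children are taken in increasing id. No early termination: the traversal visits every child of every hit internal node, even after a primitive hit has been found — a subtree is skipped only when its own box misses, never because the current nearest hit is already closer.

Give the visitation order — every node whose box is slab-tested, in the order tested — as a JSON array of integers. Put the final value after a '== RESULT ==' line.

Walk:
N0 x:[4/3,41/3] y:[3,43/3] z:[12,44] -> hit [12,41/3], descend [18, 23]
  N18 x:[4/3,26/3] y:[6,43/3] z:[18,44] -> miss, prune
  N23 x:[11,41/3] y:[3,41/3] z:[12,41] -> hit [12,41/3], descend [9, 16]
    N9 x:[11,41/3] y:[31/3,41/3] z:[12,39] -> hit [12,41/3], descend [17, 20]
      N17 x:[34/3,38/3] y:[31/3,41/3] z:[12,25] -> hit [12,38/3], descend [4, 5]
        N4 x:[34/3,38/3] y:[31/3,38/3] z:[12,18] -> hit [12,38/3], descend [11, 26]
          N11 x:[34/3,38/3] y:[12,38/3] z:[12,18] -> hit [12,38/3] leaf, test {P10@t=12}
          N26 x:[34/3,12] y:[31/3,35/3] z:[12,18] -> miss, prune
        N5 x:[35/3,38/3] y:[13,41/3] z:[24,25] -> miss, prune
      N20 x:[11,41/3] y:[32/3,13] z:[26,39] -> miss, prune
    N16 x:[34/3,41/3] y:[3,25/3] z:[27,41] -> miss, prune

Summary -> nodes [0, 18, 23, 9, 17, 4, 11, 26, 5, 20, 16]; box-tests=11; leaf-entries=1; first=P10

== RESULT ==
[0, 18, 23, 9, 17, 4, 11, 26, 5, 20, 16]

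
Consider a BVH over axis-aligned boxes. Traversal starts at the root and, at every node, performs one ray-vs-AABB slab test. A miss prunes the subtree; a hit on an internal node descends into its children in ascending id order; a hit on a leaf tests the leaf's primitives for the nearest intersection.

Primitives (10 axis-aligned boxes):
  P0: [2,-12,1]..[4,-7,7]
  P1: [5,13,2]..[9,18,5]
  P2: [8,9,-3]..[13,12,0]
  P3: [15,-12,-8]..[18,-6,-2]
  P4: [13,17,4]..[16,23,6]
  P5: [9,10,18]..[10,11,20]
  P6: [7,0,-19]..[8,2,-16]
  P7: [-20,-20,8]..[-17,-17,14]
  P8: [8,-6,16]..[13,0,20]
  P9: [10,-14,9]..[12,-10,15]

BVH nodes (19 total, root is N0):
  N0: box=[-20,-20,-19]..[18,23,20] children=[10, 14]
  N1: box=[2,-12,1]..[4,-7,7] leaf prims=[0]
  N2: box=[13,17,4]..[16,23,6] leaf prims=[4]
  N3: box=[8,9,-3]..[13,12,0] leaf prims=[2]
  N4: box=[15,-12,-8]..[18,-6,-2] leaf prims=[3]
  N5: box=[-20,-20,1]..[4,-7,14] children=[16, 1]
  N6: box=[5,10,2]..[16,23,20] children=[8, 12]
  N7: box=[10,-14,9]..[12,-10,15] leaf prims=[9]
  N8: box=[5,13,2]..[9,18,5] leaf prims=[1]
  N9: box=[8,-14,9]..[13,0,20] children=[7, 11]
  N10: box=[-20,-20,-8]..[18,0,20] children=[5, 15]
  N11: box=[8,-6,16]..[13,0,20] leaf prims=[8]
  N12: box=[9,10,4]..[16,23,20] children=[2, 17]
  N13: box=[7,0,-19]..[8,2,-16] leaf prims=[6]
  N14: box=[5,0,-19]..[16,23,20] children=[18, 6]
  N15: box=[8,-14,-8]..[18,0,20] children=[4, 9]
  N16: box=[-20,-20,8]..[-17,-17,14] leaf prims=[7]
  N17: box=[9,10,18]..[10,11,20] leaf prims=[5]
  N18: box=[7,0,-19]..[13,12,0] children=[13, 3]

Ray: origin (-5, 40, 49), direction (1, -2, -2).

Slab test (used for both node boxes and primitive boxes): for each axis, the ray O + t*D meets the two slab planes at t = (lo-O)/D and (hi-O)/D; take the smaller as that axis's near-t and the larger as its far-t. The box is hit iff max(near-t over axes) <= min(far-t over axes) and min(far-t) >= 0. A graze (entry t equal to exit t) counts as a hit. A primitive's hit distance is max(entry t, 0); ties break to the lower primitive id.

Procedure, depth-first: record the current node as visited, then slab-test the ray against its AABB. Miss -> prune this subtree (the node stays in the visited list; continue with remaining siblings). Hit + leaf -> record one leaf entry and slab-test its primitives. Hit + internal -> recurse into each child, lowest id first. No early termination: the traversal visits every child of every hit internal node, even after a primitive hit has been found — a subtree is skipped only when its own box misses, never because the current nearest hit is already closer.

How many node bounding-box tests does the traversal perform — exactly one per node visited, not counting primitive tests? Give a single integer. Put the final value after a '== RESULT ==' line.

Walk:
N0 x:[-15,23] y:[17/2,30] z:[29/2,34] -> hit [29/2,23], descend [10, 14]
  N10 x:[-15,23] y:[20,30] z:[29/2,57/2] -> hit [20,23], descend [5, 15]
    N5 x:[-15,9] y:[47/2,30] z:[35/2,24] -> miss, prune
    N15 x:[13,23] y:[20,27] z:[29/2,57/2] -> hit [20,23], descend [4, 9]
      N4 x:[20,23] y:[23,26] z:[51/2,57/2] -> miss, prune
      N9 x:[13,18] y:[20,27] z:[29/2,20] -> miss, prune
  N14 x:[10,21] y:[17/2,20] z:[29/2,34] -> hit [29/2,20], descend [6, 18]
    N6 x:[10,21] y:[17/2,15] z:[29/2,47/2] -> hit [29/2,15], descend [8, 12]
      N8 x:[10,14] y:[11,27/2] z:[22,47/2] -> miss, prune
      N12 x:[14,21] y:[17/2,15] z:[29/2,45/2] -> hit [29/2,15], descend [2, 17]
        N2 x:[18,21] y:[17/2,23/2] z:[43/2,45/2] -> miss, prune
        N17 x:[14,15] y:[29/2,15] z:[29/2,31/2] -> hit [29/2,15] leaf, test {P5@t=29/2}
    N18 x:[12,18] y:[14,20] z:[49/2,34] -> miss, prune

Summary -> nodes [0, 10, 5, 15, 4, 9, 14, 6, 8, 12, 2, 17, 18]; box-tests=13; leaf-entries=1; first=P5

== RESULT ==
13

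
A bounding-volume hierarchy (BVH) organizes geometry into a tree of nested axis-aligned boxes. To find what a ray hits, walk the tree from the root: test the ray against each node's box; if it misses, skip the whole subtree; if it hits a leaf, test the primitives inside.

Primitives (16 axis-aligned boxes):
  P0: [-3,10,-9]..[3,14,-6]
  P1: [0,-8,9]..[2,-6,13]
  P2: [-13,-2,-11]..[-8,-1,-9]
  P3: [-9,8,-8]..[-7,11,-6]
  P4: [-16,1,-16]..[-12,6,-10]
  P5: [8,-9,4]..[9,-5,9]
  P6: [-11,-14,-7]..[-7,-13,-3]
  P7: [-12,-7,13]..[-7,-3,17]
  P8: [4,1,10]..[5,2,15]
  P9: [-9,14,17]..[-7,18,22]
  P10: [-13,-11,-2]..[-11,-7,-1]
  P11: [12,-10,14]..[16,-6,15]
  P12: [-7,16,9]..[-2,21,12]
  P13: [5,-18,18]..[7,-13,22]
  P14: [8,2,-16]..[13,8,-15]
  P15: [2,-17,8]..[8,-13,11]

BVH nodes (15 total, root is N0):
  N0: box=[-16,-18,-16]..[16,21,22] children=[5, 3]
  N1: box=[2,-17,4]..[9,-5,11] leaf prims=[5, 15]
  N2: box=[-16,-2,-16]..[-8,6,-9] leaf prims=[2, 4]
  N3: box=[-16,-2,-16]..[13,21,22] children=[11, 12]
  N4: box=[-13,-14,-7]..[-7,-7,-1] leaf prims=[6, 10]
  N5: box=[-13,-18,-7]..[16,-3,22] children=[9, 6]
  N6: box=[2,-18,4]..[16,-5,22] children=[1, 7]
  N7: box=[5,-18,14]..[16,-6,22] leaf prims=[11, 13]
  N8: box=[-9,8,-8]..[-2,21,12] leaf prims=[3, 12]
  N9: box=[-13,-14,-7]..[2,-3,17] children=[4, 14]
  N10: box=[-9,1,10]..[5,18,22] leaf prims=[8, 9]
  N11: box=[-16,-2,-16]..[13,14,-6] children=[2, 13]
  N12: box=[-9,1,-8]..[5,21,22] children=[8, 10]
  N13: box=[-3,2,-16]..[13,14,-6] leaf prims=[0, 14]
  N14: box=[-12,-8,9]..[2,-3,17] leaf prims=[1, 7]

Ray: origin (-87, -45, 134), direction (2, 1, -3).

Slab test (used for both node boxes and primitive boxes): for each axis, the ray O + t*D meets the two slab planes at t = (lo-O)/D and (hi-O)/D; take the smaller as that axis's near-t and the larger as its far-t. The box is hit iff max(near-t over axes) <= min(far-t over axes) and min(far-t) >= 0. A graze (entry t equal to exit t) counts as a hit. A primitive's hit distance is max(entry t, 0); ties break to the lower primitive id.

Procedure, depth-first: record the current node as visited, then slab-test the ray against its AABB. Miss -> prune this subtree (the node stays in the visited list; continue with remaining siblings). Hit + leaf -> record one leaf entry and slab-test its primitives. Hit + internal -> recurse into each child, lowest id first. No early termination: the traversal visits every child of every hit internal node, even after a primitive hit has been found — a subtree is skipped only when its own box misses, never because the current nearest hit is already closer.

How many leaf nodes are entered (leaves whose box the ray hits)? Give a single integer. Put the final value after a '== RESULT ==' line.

Traverse from the root:
N0 x:[71/2,103/2] y:[27,66] z:[112/3,50] -> hit [112/3,50], descend [3, 5]
  N3 x:[71/2,50] y:[43,66] z:[112/3,50] -> hit [43,50], descend [11, 12]
    N11 x:[71/2,50] y:[43,59] z:[140/3,50] -> hit [140/3,50], descend [2, 13]
      N2 x:[71/2,79/2] y:[43,51] z:[143/3,50] -> miss, prune
      N13 x:[42,50] y:[47,59] z:[140/3,50] -> hit [47,50] leaf, test {P0(miss), P14@t=149/3}
    N12 x:[39,46] y:[46,66] z:[112/3,142/3] -> hit [46,46], descend [8, 10]
      N8 x:[39,85/2] y:[53,66] z:[122/3,142/3] -> miss, prune
      N10 x:[39,46] y:[46,63] z:[112/3,124/3] -> miss, prune
  N5 x:[37,103/2] y:[27,42] z:[112/3,47] -> hit [112/3,42], descend [6, 9]
    N6 x:[89/2,103/2] y:[27,40] z:[112/3,130/3] -> miss, prune
    N9 x:[37,89/2] y:[31,42] z:[39,47] -> hit [39,42], descend [4, 14]
      N4 x:[37,40] y:[31,38] z:[45,47] -> miss, prune
      N14 x:[75/2,89/2] y:[37,42] z:[39,125/3] -> hit [39,125/3] leaf, test {P1(miss), P7@t=39}

Summary -> nodes [0, 3, 11, 2, 13, 12, 8, 10, 5, 6, 9, 4, 14]; box-tests=13; leaf-entries=2; first=P7

== RESULT ==
2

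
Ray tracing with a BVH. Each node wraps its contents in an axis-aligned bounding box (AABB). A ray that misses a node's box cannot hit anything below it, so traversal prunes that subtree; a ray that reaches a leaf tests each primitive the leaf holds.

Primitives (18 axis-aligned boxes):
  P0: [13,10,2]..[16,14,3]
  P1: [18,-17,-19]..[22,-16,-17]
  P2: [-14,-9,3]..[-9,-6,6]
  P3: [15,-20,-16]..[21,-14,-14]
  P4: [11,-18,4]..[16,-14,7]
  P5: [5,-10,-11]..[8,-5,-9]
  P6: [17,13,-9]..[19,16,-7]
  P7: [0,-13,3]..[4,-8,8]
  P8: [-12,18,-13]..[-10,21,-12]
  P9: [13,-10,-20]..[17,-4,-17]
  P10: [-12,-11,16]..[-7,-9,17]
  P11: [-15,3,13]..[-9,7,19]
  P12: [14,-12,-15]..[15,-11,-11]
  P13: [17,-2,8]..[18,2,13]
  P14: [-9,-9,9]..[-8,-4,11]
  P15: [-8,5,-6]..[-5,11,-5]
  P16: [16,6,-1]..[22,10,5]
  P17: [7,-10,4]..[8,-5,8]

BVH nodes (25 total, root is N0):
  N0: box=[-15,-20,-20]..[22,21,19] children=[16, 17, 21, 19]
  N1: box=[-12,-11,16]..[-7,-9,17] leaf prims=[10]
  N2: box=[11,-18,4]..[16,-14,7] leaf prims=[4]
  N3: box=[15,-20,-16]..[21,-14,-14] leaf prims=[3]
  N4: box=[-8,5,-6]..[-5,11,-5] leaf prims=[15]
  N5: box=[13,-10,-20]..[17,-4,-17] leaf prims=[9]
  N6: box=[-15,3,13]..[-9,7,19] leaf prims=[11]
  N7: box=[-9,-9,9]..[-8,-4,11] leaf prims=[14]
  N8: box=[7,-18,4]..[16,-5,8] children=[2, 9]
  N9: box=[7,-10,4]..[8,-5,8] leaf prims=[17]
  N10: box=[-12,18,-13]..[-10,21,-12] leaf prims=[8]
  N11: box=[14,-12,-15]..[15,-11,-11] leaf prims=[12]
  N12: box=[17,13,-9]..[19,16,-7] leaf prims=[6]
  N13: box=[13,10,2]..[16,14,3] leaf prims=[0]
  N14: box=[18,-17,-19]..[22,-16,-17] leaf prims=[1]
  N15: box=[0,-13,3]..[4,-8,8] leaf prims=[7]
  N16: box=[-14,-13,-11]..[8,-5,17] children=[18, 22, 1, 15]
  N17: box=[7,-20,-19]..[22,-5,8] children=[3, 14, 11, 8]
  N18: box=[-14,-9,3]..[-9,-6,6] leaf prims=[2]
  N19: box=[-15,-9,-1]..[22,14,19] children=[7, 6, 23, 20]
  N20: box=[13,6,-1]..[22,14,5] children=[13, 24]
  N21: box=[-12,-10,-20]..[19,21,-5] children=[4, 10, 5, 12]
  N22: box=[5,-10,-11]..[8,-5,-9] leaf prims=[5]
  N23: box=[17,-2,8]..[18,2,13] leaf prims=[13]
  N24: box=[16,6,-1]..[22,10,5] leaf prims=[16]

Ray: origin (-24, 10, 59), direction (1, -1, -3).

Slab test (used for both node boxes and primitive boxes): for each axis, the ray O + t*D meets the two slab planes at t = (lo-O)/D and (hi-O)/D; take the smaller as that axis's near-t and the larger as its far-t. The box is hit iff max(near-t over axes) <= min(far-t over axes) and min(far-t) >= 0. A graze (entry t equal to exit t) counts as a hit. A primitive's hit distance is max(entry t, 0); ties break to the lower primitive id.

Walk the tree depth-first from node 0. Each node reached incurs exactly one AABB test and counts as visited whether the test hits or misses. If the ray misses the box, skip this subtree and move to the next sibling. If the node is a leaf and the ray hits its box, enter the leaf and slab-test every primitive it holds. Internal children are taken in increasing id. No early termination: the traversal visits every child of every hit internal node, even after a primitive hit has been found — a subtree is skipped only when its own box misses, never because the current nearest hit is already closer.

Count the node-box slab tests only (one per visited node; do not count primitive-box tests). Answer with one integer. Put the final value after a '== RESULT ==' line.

Walk:
N0 x:[9,46] y:[-11,30] z:[40/3,79/3] -> hit [40/3,79/3], descend [16, 17, 19, 21]
  N16 x:[10,32] y:[15,23] z:[14,70/3] -> hit [15,23], descend [1, 15, 18, 22]
    N1 x:[12,17] y:[19,21] z:[14,43/3] -> miss, prune
    N15 x:[24,28] y:[18,23] z:[17,56/3] -> miss, prune
    N18 x:[10,15] y:[16,19] z:[53/3,56/3] -> miss, prune
    N22 x:[29,32] y:[15,20] z:[68/3,70/3] -> miss, prune
  N17 x:[31,46] y:[15,30] z:[17,26] -> miss, prune
  N19 x:[9,46] y:[-4,19] z:[40/3,20] -> hit [40/3,19], descend [6, 7, 20, 23]
    N6 x:[9,15] y:[3,7] z:[40/3,46/3] -> miss, prune
    N7 x:[15,16] y:[14,19] z:[16,50/3] -> hit [16,16] leaf, test {P14@t=16}
    N20 x:[37,46] y:[-4,4] z:[18,20] -> miss, prune
    N23 x:[41,42] y:[8,12] z:[46/3,17] -> miss, prune
  N21 x:[12,43] y:[-11,20] z:[64/3,79/3] -> miss, prune

13 AABB tests over nodes [0, 16, 1, 15, 18, 22, 17, 19, 6, 7, 20, 23, 21]; 1 leaf entered; closest P14.

== RESULT ==
13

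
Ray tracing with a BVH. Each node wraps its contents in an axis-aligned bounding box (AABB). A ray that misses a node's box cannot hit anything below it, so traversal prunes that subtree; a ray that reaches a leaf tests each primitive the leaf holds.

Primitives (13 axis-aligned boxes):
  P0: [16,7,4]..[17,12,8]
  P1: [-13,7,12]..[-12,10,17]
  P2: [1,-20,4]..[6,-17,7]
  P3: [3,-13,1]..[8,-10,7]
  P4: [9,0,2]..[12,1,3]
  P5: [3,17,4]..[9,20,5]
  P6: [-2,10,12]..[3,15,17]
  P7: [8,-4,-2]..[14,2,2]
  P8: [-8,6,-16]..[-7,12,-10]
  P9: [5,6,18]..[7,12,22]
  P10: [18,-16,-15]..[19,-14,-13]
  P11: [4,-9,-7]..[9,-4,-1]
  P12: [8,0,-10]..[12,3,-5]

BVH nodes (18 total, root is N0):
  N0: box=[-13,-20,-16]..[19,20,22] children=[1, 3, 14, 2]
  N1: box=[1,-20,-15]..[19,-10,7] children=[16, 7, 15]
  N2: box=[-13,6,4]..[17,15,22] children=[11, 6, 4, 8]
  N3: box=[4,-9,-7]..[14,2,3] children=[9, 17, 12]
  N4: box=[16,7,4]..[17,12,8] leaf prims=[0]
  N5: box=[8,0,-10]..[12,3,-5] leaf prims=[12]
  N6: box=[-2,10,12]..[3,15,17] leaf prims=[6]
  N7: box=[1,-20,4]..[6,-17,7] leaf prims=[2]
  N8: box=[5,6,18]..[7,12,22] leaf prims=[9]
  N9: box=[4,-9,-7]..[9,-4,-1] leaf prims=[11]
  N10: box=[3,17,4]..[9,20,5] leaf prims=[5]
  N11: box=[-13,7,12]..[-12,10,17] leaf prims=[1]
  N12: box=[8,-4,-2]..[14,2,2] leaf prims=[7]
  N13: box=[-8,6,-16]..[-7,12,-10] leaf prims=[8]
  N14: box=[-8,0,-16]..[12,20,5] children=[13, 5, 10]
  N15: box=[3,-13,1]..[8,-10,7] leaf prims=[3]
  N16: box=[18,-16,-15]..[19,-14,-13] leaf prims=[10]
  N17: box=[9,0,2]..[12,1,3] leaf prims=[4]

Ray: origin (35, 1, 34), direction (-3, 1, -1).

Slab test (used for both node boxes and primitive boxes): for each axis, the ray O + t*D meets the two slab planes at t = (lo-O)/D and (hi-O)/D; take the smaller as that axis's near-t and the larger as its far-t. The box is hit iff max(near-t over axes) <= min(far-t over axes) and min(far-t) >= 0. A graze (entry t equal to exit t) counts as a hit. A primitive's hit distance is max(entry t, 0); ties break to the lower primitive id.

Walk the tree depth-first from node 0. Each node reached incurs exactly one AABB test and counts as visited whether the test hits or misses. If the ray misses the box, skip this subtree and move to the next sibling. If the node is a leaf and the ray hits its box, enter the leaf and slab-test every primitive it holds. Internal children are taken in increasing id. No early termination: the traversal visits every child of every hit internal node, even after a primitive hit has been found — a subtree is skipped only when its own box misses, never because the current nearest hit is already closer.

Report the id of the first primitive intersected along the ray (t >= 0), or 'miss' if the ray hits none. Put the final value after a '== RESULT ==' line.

Walk:
N0 x:[16/3,16] y:[-21,19] z:[12,50] -> hit [12,16], descend [1, 2, 3, 14]
  N1 x:[16/3,34/3] y:[-21,-11] z:[27,49] -> miss, prune
  N2 x:[6,16] y:[5,14] z:[12,30] -> hit [12,14], descend [4, 6, 8, 11]
    N4 x:[6,19/3] y:[6,11] z:[26,30] -> miss, prune
    N6 x:[32/3,37/3] y:[9,14] z:[17,22] -> miss, prune
    N8 x:[28/3,10] y:[5,11] z:[12,16] -> miss, prune
    N11 x:[47/3,16] y:[6,9] z:[17,22] -> miss, prune
  N3 x:[7,31/3] y:[-10,1] z:[31,41] -> miss, prune
  N14 x:[23/3,43/3] y:[-1,19] z:[29,50] -> miss, prune

Visited [0, 1, 2, 4, 6, 8, 11, 3, 14]. Tests: 9 box, 0 leaf. Nearest: miss.

== RESULT ==
miss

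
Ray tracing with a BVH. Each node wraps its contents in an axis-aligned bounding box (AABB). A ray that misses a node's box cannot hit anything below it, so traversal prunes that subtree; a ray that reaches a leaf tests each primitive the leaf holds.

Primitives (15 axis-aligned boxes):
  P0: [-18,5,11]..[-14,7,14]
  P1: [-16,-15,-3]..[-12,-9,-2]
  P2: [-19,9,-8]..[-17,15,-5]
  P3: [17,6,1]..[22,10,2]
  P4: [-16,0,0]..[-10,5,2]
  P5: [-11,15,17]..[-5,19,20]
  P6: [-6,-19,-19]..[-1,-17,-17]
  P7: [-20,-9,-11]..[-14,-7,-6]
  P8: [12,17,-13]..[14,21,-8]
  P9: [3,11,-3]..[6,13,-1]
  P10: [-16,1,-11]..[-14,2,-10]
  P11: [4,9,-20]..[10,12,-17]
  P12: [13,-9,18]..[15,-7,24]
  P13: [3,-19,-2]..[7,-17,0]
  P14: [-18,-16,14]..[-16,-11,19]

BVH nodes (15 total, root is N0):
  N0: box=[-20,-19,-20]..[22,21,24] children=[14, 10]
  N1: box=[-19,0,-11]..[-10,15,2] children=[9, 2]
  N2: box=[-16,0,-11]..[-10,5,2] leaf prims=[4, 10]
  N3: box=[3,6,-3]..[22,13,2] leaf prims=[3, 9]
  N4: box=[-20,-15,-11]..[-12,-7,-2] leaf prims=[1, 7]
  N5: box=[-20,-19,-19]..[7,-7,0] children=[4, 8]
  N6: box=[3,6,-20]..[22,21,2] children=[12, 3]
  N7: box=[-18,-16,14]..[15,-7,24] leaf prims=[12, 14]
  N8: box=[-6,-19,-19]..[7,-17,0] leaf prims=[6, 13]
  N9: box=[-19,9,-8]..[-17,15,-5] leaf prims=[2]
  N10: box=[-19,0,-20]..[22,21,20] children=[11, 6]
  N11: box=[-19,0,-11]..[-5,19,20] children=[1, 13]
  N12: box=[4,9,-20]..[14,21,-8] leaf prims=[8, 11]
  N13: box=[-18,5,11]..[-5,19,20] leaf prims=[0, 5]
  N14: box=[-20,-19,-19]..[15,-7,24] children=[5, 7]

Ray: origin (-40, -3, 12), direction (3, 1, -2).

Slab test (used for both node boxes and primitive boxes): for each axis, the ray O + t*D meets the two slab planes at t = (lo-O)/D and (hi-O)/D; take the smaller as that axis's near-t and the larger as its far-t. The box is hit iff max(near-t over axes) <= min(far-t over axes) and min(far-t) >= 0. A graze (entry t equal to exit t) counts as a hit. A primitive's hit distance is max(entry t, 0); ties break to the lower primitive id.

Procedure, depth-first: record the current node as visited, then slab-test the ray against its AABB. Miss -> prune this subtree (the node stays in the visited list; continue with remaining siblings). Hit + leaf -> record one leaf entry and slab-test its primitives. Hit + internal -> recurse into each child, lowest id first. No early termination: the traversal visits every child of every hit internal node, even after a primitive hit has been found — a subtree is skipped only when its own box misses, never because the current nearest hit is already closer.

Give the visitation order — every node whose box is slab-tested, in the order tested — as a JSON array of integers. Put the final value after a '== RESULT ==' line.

Trace the traversal:
N0 x:[20/3,62/3] y:[-16,24] z:[-6,16] -> hit [20/3,16], descend [10, 14]
  N10 x:[7,62/3] y:[3,24] z:[-4,16] -> hit [7,16], descend [6, 11]
    N6 x:[43/3,62/3] y:[9,24] z:[5,16] -> hit [43/3,16], descend [3, 12]
      N3 x:[43/3,62/3] y:[9,16] z:[5,15/2] -> miss, prune
      N12 x:[44/3,18] y:[12,24] z:[10,16] -> hit [44/3,16] leaf, test {P8(miss), P11@t=44/3}
    N11 x:[7,35/3] y:[3,22] z:[-4,23/2] -> hit [7,23/2], descend [1, 13]
      N1 x:[7,10] y:[3,18] z:[5,23/2] -> hit [7,10], descend [2, 9]
        N2 x:[8,10] y:[3,8] z:[5,23/2] -> hit [8,8] leaf, test {P4(miss), P10(miss)}
        N9 x:[7,23/3] y:[12,18] z:[17/2,10] -> miss, prune
      N13 x:[22/3,35/3] y:[8,22] z:[-4,1/2] -> miss, prune
  N14 x:[20/3,55/3] y:[-16,-4] z:[-6,31/2] -> miss, prune

Visited [0, 10, 6, 3, 12, 11, 1, 2, 9, 13, 14]. Tests: 11 box, 2 leaf. Nearest: P11.

== RESULT ==
[0, 10, 6, 3, 12, 11, 1, 2, 9, 13, 14]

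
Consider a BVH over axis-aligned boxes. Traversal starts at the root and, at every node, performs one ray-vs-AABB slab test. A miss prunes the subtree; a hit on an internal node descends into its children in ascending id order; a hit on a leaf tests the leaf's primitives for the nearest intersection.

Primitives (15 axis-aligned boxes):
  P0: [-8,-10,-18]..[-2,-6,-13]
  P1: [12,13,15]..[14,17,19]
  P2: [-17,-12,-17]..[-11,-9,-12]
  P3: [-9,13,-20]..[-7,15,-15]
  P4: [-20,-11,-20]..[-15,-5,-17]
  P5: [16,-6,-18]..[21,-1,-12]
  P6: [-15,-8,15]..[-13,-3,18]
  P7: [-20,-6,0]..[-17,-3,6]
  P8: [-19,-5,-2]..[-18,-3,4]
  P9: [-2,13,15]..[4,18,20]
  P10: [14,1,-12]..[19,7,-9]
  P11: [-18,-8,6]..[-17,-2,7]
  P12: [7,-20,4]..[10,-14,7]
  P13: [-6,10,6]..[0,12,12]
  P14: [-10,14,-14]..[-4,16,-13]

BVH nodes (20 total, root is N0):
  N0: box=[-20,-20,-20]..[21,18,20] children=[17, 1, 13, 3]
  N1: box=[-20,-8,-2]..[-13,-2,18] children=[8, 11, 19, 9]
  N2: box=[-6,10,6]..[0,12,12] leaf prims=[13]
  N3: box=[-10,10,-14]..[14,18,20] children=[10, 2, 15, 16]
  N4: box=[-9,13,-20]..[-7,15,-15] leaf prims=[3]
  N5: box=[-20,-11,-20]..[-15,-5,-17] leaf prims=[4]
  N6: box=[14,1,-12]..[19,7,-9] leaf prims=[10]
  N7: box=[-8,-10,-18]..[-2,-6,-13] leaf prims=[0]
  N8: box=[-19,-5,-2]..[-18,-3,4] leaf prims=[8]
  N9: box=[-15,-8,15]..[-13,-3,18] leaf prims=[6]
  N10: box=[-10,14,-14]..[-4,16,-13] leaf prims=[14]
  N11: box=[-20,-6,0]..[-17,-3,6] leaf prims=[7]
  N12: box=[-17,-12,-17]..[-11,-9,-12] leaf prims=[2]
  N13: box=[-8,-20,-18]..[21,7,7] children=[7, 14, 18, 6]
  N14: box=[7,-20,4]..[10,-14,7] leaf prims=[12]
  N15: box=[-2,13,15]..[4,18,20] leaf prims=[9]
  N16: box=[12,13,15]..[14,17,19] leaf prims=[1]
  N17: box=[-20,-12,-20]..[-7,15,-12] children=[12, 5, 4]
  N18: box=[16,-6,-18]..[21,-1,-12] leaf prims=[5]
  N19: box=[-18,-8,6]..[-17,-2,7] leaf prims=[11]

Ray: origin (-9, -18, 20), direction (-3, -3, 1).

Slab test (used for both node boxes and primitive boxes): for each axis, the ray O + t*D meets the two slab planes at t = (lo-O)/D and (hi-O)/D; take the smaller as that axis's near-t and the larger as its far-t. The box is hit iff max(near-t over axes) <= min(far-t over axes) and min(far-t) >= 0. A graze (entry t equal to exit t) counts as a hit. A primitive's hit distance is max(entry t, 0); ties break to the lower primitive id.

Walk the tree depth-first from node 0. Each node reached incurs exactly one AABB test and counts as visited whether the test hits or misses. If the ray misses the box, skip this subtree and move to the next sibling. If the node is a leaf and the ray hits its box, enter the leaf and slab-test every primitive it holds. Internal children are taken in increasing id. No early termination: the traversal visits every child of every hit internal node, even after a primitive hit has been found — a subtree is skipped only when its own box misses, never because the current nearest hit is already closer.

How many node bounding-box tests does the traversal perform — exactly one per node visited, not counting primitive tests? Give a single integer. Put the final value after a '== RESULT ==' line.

Trace the traversal:
N0 x:[-10,11/3] y:[-12,2/3] z:[-40,0] -> hit [-10,0], descend [1, 3, 13, 17]
  N1 x:[4/3,11/3] y:[-16/3,-10/3] z:[-22,-2] -> miss, prune
  N3 x:[-23/3,1/3] y:[-12,-28/3] z:[-34,0] -> miss, prune
  N13 x:[-10,-1/3] y:[-25/3,2/3] z:[-38,-13] -> miss, prune
  N17 x:[-2/3,11/3] y:[-11,-2] z:[-40,-32] -> miss, prune

order=[0, 1, 3, 13, 17]  |boxes|=5  |leaves|=0  hit=miss

== RESULT ==
5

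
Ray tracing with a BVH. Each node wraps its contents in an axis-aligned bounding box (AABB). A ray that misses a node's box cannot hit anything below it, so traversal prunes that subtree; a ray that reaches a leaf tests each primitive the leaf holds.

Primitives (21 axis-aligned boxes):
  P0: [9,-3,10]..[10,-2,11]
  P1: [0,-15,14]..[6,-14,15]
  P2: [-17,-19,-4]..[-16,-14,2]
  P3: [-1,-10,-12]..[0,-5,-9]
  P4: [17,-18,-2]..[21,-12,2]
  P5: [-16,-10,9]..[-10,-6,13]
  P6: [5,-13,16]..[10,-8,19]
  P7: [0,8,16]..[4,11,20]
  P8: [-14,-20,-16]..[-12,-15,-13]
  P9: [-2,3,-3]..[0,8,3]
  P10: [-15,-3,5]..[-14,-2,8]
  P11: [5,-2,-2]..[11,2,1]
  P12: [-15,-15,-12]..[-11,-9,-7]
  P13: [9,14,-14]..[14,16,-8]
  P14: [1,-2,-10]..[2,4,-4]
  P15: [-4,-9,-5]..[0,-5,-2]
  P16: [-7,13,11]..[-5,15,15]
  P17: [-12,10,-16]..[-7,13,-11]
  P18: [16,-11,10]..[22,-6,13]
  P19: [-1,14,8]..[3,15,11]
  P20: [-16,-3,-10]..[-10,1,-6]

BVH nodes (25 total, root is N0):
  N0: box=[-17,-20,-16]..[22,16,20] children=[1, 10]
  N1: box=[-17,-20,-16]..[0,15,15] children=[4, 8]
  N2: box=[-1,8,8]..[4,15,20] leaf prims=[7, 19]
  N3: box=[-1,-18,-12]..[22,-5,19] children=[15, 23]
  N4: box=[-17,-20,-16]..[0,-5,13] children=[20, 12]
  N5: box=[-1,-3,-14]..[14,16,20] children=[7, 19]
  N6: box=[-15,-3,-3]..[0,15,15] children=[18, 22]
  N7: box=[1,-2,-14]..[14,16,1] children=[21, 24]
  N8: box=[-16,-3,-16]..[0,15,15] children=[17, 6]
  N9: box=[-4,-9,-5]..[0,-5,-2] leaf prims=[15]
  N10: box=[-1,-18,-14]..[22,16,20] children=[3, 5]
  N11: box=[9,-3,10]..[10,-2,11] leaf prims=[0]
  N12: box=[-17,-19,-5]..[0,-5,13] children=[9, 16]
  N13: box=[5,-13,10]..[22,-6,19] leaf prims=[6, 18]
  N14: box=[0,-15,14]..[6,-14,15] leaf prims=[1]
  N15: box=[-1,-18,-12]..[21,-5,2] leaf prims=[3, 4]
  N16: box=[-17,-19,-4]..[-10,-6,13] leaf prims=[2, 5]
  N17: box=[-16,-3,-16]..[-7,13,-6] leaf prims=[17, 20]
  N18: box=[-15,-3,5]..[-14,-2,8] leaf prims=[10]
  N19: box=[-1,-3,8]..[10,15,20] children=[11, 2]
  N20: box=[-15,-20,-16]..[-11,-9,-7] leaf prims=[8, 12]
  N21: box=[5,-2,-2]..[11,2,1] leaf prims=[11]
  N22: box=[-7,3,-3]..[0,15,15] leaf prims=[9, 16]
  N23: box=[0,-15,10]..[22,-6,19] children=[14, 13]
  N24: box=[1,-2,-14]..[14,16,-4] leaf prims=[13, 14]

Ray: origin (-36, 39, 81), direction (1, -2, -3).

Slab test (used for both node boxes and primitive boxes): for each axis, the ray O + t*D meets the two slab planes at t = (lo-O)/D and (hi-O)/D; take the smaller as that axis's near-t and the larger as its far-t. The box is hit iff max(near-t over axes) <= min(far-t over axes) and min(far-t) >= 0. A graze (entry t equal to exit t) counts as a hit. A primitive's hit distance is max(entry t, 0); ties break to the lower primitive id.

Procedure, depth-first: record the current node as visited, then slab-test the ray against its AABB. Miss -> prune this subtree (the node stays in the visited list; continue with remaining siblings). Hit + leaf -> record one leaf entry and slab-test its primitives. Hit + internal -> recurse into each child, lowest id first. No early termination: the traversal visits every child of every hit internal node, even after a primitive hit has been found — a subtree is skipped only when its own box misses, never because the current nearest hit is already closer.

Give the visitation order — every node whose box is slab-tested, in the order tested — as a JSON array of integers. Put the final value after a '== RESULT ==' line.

Trace the traversal:
N0 x:[19,58] y:[23/2,59/2] z:[61/3,97/3] -> hit [61/3,59/2], descend [1, 10]
  N1 x:[19,36] y:[12,59/2] z:[22,97/3] -> hit [22,59/2], descend [4, 8]
    N4 x:[19,36] y:[22,59/2] z:[68/3,97/3] -> hit [68/3,59/2], descend [12, 20]
      N12 x:[19,36] y:[22,29] z:[68/3,86/3] -> hit [68/3,86/3], descend [9, 16]
        N9 x:[32,36] y:[22,24] z:[83/3,86/3] -> miss, prune
        N16 x:[19,26] y:[45/2,29] z:[68/3,85/3] -> hit [68/3,26] leaf, test {P2(miss), P5@t=68/3}
      N20 x:[21,25] y:[24,59/2] z:[88/3,97/3] -> miss, prune
    N8 x:[20,36] y:[12,21] z:[22,97/3] -> miss, prune
  N10 x:[35,58] y:[23/2,57/2] z:[61/3,95/3] -> miss, prune

order=[0, 1, 4, 12, 9, 16, 20, 8, 10]  |boxes|=9  |leaves|=1  hit=P5

== RESULT ==
[0, 1, 4, 12, 9, 16, 20, 8, 10]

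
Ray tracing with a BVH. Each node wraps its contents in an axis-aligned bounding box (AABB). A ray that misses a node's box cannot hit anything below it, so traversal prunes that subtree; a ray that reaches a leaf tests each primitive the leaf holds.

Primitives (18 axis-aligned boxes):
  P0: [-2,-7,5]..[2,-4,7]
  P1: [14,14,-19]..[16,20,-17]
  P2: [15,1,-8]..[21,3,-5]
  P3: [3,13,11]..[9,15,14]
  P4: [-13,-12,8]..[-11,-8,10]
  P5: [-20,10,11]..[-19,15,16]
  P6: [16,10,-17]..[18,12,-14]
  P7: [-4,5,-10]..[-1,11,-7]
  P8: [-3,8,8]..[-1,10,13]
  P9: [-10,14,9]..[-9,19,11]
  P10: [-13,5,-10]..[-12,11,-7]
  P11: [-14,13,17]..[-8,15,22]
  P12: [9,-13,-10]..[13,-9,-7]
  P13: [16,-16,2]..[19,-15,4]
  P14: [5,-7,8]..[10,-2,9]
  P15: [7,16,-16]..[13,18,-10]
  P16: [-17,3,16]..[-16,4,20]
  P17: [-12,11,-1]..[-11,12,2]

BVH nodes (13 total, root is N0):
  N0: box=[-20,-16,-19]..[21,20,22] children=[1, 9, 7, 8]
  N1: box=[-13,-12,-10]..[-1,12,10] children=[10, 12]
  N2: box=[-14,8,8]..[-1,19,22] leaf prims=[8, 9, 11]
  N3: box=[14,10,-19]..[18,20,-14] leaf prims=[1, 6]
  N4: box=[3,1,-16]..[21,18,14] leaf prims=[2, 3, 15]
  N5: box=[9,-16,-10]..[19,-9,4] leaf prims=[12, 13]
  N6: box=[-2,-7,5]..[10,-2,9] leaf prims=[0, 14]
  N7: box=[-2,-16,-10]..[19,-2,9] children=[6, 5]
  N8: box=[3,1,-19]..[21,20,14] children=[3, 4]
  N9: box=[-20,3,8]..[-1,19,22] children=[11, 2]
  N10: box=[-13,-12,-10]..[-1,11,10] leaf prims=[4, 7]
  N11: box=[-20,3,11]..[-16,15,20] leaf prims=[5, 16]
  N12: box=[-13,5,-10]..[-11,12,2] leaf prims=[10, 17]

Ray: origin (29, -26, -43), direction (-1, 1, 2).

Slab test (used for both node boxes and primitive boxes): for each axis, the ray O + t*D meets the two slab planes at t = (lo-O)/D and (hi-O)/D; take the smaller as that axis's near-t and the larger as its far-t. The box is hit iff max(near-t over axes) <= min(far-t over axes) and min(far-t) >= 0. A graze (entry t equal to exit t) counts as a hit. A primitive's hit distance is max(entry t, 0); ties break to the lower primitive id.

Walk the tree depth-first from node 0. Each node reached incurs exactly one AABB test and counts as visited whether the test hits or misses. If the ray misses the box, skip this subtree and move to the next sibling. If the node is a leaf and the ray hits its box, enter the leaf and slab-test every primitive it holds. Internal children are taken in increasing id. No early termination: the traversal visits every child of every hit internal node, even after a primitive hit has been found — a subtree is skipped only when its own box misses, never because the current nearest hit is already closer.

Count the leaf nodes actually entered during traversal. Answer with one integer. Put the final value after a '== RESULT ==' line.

Walk:
N0 x:[8,49] y:[10,46] z:[12,65/2] -> hit [12,65/2], descend [1, 7, 8, 9]
  N1 x:[30,42] y:[14,38] z:[33/2,53/2] -> miss, prune
  N7 x:[10,31] y:[10,24] z:[33/2,26] -> hit [33/2,24], descend [5, 6]
    N5 x:[10,20] y:[10,17] z:[33/2,47/2] -> hit [33/2,17] leaf, test {P12@t=33/2, P13(miss)}
    N6 x:[19,31] y:[19,24] z:[24,26] -> hit [24,24] leaf, test {P0(miss), P14(miss)}
  N8 x:[8,26] y:[27,46] z:[12,57/2] -> miss, prune
  N9 x:[30,49] y:[29,45] z:[51/2,65/2] -> hit [30,65/2], descend [2, 11]
    N2 x:[30,43] y:[34,45] z:[51/2,65/2] -> miss, prune
    N11 x:[45,49] y:[29,41] z:[27,63/2] -> miss, prune

order=[0, 1, 7, 5, 6, 8, 9, 2, 11]  |boxes|=9  |leaves|=2  hit=P12

== RESULT ==
2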